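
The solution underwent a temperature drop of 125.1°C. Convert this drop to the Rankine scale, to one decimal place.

Only the scale ratio 1.8 matters for a change in temperature.
125.1 × 1.8 = 225.2.

225.2°R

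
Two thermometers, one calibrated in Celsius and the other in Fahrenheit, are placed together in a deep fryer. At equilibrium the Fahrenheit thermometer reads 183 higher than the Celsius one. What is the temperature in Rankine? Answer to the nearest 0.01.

831.42°R

Let x be the Celsius reading; then the Fahrenheit reading is 1.8·x + 32.
(1.8·x + 32) - x = 183  ⇒  (0.8)·x = 151  ⇒  x = 188.7500°C.
In Rankine: 188.7500 × 1.8 + 491.67 = 831.42°R.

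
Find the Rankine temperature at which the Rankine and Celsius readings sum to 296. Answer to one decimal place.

365.9°R

Let R be the Rankine reading. The Celsius reading is C = 5/9·R - 273.15.
Require R + C = 296: (14/9)·R - 273.15 = 296.
R = (296 + 273.15) / (14/9) = 365.9.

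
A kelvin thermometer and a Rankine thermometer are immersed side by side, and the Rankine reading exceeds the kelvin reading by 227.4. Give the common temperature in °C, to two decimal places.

11.10°C

Let x be the kelvin reading; then the Rankine reading is 1.8·x.
(1.8·x) - x = 227.4  ⇒  (0.8)·x = 227.4  ⇒  x = 284.2500 K.
In Celsius: 284.25 - 273.15 = 11.10°C.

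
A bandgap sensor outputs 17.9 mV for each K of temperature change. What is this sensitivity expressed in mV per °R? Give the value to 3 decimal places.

9.944 mV per °R

Since only a temperature interval is involved, the additive offset between the scales drops out.
A change of 1°R is a change of 5/9 K, so per °R the value is 17.9 × 5/9 = 9.944.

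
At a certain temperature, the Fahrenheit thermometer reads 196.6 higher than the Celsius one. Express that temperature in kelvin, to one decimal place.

478.9 K

Let x be the Celsius reading; then the Fahrenheit reading is 1.8·x + 32.
(1.8·x + 32) - x = 196.6  ⇒  (0.8)·x = 164.6  ⇒  x = 205.7500°C.
In kelvin: 205.7500 + 273.15 = 478.9 K.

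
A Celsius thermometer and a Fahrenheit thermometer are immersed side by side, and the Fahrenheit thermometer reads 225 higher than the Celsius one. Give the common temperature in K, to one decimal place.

Let x be the Celsius reading; then the Fahrenheit reading is 1.8·x + 32.
(1.8·x + 32) - x = 225  ⇒  (0.8)·x = 193  ⇒  x = 241.2500°C.
In kelvin: 241.2500 + 273.15 = 514.4 K.

514.4 K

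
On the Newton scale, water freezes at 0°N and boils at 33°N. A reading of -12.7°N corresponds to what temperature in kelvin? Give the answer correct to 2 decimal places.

234.67 K

Linear interpolation between the fixed points: C = (-12.7 - 0) × 100 / (33 - 0) = -38.4848°C.
Then -38.4848 + 273.15 = 234.67 K.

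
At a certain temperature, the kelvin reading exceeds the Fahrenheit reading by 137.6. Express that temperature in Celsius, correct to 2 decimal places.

Let x be the kelvin reading; then the Fahrenheit reading is 1.8·x - 459.67.
(1.8·x - 459.67) - x = -137.6  ⇒  (0.8)·x = 322.07  ⇒  x = 402.5875 K.
In Celsius: 402.5875 - 273.15 = 129.44°C.

129.44°C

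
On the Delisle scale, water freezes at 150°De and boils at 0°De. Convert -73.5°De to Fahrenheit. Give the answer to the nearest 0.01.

Linear interpolation between the fixed points: C = (-73.5 - 150) × 100 / (0 - 150) = 149.0000°C.
Then 149.0000 × 1.8 + 32 = 300.20°F.

300.20°F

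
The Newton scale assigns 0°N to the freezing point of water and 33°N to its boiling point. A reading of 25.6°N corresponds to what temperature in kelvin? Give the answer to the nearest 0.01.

350.73 K

Linear interpolation between the fixed points: C = (25.6 - 0) × 100 / (33 - 0) = 77.5758°C.
Then 77.5758 + 273.15 = 350.73 K.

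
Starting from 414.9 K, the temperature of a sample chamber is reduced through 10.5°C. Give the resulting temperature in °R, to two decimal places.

727.92°R

Initial temperature in Celsius: 414.9 - 273.15 = 141.7500°C.
Final Celsius temperature: 141.7500 - 10.5000 = 131.2500°C.
In Rankine: 131.2500 × 1.8 + 491.67 = 727.92°R.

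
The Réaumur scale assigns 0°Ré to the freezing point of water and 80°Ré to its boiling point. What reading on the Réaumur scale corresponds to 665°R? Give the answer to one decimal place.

First in Celsius: (665 - 491.67) × 5/9 = 96.2944°C.
Linearly onto the Réaumur scale: 0 + (96.2944 / 100) × (80 - 0) = 77.0°Ré.

77.0°Ré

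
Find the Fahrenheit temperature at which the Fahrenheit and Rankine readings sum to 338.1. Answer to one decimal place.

-60.8°F

Let F be the Fahrenheit reading. The Rankine reading is R = 1·F + 459.67.
Require F + R = 338.1: (2)·F + 459.67 = 338.1.
F = (338.1 - 459.67) / (2) = -60.8.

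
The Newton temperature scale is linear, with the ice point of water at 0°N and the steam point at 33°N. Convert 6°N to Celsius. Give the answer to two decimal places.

18.18°C

Linear interpolation between the fixed points: C = (6 - 0) × 100 / (33 - 0) = 18.1818°C.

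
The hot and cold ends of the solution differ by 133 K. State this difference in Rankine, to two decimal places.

239.40°R

Only the scale ratio 1.8 matters for a change in temperature.
133 × 1.8 = 239.40.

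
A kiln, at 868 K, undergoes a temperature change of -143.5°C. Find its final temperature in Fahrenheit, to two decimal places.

Initial temperature in Celsius: 868 - 273.15 = 594.8500°C.
Final Celsius temperature: 594.8500 - 143.5000 = 451.3500°C.
In Fahrenheit: 451.3500 × 1.8 + 32 = 844.43°F.

844.43°F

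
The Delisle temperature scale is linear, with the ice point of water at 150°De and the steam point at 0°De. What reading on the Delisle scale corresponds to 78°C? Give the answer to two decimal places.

Linearly onto the Delisle scale: 150 + (78.0000 / 100) × (0 - 150) = 33.00°De.

33.00°De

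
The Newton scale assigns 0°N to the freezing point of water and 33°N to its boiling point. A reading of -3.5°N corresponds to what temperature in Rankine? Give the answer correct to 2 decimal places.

Linear interpolation between the fixed points: C = (-3.5 - 0) × 100 / (33 - 0) = -10.6061°C.
Then -10.6061 × 1.8 + 491.67 = 472.58°R.

472.58°R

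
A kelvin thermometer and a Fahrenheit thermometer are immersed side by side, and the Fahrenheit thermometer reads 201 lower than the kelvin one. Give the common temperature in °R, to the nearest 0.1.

582.0°R

Let x be the kelvin reading; then the Fahrenheit reading is 1.8·x - 459.67.
(1.8·x - 459.67) - x = -201  ⇒  (0.8)·x = 258.67  ⇒  x = 323.3375 K.
In Celsius: 323.3375 - 273.15 = 50.1875°C.
In Rankine: 50.1875 × 1.8 + 491.67 = 582.0°R.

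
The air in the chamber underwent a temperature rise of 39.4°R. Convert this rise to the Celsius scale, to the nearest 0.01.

For a temperature interval the offset drops out; only the factor 5/9 applies.
39.4 × 5/9 = 21.89.

21.89°C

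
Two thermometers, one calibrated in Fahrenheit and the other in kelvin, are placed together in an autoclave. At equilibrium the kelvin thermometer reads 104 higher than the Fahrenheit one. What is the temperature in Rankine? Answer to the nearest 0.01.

800.26°R

Let x be the Fahrenheit reading; then the kelvin reading is 5/9·x + 255.372.
(5/9·x + 255.372) - x = 104  ⇒  (-4/9)·x = -151.372  ⇒  x = 340.5875°F.
In Celsius: (340.5875 - 32) × 5/9 = 171.4375°C.
In Rankine: 171.4375 × 1.8 + 491.67 = 800.26°R.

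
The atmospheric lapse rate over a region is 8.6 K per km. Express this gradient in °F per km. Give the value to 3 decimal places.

The quantity depends on a temperature interval, so only the ratio of degree sizes applies; the offset between the scales is irrelevant.
A change of 1 K is a change of 1.8°F, so 8.6 × 1.8 = 15.480.

15.480 °F/km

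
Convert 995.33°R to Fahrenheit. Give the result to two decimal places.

535.66°F

In Celsius: (995.33 - 491.67) × 5/9 = 279.8111°C.
In Fahrenheit: 279.8111 × 1.8 + 32 = 535.66°F.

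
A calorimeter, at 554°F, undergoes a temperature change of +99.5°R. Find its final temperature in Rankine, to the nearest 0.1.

1113.2°R

Initial temperature in Celsius: (554 - 32) × 5/9 = 290.0000°C.
The 99.5°R change is an interval, so only the factor 5/9 applies: +99.5 × 5/9 = +55.2778°C.
Final Celsius temperature: 290.0000 + 55.2778 = 345.2778°C.
In Rankine: 345.2778 × 1.8 + 491.67 = 1113.2°R.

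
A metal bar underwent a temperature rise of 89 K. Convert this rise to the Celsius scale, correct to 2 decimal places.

89.00°C

Kelvin and Celsius degrees are the same size, so the interval is unchanged: 89.00.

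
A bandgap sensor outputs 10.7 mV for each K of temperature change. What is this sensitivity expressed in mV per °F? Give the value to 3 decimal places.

5.944 mV per °F

The quantity depends on a temperature interval, so only the ratio of degree sizes applies; the offset between the scales is irrelevant.
A change of 1°F is a change of 5/9 K, so per °F the value is 10.7 × 5/9 = 5.944.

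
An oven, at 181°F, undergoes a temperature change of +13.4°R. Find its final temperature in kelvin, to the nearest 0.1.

363.4 K

Initial temperature in Celsius: (181 - 32) × 5/9 = 82.7778°C.
The 13.4°R change is an interval, so only the factor 5/9 applies: +13.4 × 5/9 = +7.4444°C.
Final Celsius temperature: 82.7778 + 7.4444 = 90.2222°C.
In kelvin: 90.2222 + 273.15 = 363.4 K.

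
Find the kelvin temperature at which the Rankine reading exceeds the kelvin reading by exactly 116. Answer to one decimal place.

145.0 K

Let K be the kelvin reading. The Rankine reading is R = 1.8·K.
Require R - K = 116: (0.8)·K = 116.
K = (116) / (0.8) = 145.0.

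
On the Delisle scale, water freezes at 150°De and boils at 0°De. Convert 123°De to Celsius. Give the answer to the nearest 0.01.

Linear interpolation between the fixed points: C = (123 - 150) × 100 / (0 - 150) = 18.0000°C.

18.00°C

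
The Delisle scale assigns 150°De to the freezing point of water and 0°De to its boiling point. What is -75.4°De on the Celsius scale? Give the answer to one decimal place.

150.3°C

Linear interpolation between the fixed points: C = (-75.4 - 150) × 100 / (0 - 150) = 150.2667°C.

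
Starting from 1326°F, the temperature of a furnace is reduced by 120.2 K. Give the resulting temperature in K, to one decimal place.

Initial temperature in Celsius: (1326 - 32) × 5/9 = 718.8889°C.
The 120.2 K change is an interval; Kelvin and Celsius degrees are the same size, so ΔC = -120.2°C.
Final Celsius temperature: 718.8889 - 120.2000 = 598.6889°C.
In kelvin: 598.6889 + 273.15 = 871.8 K.

871.8 K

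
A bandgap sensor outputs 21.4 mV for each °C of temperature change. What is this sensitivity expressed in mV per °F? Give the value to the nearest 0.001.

11.889 mV per °F

The quantity depends on a temperature interval, so only the ratio of degree sizes applies; the offset between the scales is irrelevant.
A change of 1°F is a change of 5/9°C, so per °F the value is 21.4 × 5/9 = 11.889.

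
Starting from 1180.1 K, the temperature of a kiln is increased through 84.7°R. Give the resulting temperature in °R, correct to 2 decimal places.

2208.88°R

Initial temperature in Celsius: 1180.1 - 273.15 = 906.9500°C.
The 84.7°R change is an interval, so only the factor 5/9 applies: +84.7 × 5/9 = +47.0556°C.
Final Celsius temperature: 906.9500 + 47.0556 = 954.0056°C.
In Rankine: 954.0056 × 1.8 + 491.67 = 2208.88°R.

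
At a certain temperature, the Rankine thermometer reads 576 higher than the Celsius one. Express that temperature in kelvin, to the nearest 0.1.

Let x be the Celsius reading; then the Rankine reading is 1.8·x + 491.67.
(1.8·x + 491.67) - x = 576  ⇒  (0.8)·x = 84.33  ⇒  x = 105.4125°C.
In kelvin: 105.4125 + 273.15 = 378.6 K.

378.6 K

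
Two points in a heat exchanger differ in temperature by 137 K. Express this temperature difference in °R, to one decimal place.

For a temperature interval the offset drops out; only the factor 1.8 applies.
137 × 1.8 = 246.6.

246.6°R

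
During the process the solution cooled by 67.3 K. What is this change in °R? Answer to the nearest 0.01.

An interval of 1 K corresponds to 1.8°R.
67.3 × 1.8 = 121.14.

121.14°R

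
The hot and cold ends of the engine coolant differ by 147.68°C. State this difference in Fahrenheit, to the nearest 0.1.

265.8°F

Only the scale ratio 1.8 matters for a change in temperature.
147.68 × 1.8 = 265.8.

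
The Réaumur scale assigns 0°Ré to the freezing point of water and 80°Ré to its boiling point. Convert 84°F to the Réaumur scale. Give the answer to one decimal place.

First in Celsius: (84 - 32) × 5/9 = 28.8889°C.
Linearly onto the Réaumur scale: 0 + (28.8889 / 100) × (80 - 0) = 23.1°Ré.

23.1°Ré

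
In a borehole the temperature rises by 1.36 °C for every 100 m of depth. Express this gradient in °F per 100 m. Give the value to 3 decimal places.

2.448 °F/100 m

The quantity depends on a temperature interval, so only the ratio of degree sizes applies; the offset between the scales is irrelevant.
A change of 1°C is a change of 1.8°F, so 1.36 × 1.8 = 2.448.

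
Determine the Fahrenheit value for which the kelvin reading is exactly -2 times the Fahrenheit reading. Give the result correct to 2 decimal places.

Let F be the Fahrenheit reading. The kelvin reading is K = 5/9·F + 255.372.
Require K = -2·F: 5/9·F + 255.372 = -2·F.
(23/9)·F = -255.372  ⇒  F = -99.93.

-99.93°F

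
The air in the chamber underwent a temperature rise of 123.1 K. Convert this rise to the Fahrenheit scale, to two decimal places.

An interval of 1 K corresponds to 1.8°F.
123.1 × 1.8 = 221.58.

221.58°F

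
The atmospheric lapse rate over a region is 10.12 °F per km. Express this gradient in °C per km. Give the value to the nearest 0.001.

The quantity depends on a temperature interval, so only the ratio of degree sizes applies; the offset between the scales is irrelevant.
A change of 1°F is a change of 5/9°C, so 10.12 × 5/9 = 5.622.

5.622 °C/km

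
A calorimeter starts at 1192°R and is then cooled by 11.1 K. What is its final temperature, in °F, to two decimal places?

712.35°F

Initial temperature in Celsius: (1192 - 491.67) × 5/9 = 389.0722°C.
The 11.1 K change is an interval; Kelvin and Celsius degrees are the same size, so ΔC = -11.1°C.
Final Celsius temperature: 389.0722 - 11.1000 = 377.9722°C.
In Fahrenheit: 377.9722 × 1.8 + 32 = 712.35°F.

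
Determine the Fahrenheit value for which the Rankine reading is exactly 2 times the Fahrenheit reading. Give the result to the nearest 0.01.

459.67°F

Let F be the Fahrenheit reading. The Rankine reading is R = 1·F + 459.67.
Require R = 2·F: 1·F + 459.67 = 2·F.
(-1)·F = -459.67  ⇒  F = 459.67.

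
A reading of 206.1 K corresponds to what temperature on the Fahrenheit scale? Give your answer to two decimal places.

In Celsius: 206.1 - 273.15 = -67.0500°C.
In Fahrenheit: -67.0500 × 1.8 + 32 = -88.69°F.

-88.69°F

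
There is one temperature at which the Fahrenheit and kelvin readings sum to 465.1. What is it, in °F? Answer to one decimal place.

Let F be the Fahrenheit reading. The kelvin reading is K = 5/9·F + 255.372.
Require F + K = 465.1: (14/9)·F + 255.372 = 465.1.
F = (465.1 - 255.372) / (14/9) = 134.8.

134.8°F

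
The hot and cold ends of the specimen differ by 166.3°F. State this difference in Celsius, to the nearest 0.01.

Only the scale ratio 5/9 matters for a change in temperature.
166.3 × 5/9 = 92.39.

92.39°C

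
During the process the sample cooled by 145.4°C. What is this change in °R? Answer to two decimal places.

261.72°R

For a temperature interval the offset drops out; only the factor 1.8 applies.
145.4 × 1.8 = 261.72.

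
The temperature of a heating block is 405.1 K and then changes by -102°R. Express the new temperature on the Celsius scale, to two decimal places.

Initial temperature in Celsius: 405.1 - 273.15 = 131.9500°C.
The 102°R change is an interval, so only the factor 5/9 applies: -102 × 5/9 = -56.6667°C.
Final Celsius temperature: 131.9500 - 56.6667 = 75.2833°C.

75.28°C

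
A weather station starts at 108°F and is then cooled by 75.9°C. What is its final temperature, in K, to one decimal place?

239.5 K

Initial temperature in Celsius: (108 - 32) × 5/9 = 42.2222°C.
Final Celsius temperature: 42.2222 - 75.9000 = -33.6778°C.
In kelvin: -33.6778 + 273.15 = 239.5 K.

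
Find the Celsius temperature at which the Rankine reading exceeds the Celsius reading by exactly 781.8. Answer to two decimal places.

362.66°C

Let C be the Celsius reading. The Rankine reading is R = 1.8·C + 491.67.
Require R - C = 781.8: (0.8)·C + 491.67 = 781.8.
C = (781.8 - 491.67) / (0.8) = 362.66.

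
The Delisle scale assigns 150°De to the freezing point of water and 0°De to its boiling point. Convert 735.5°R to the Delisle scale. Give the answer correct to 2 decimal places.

First in Celsius: (735.5 - 491.67) × 5/9 = 135.4611°C.
Linearly onto the Delisle scale: 150 + (135.4611 / 100) × (0 - 150) = -53.19°De.

-53.19°De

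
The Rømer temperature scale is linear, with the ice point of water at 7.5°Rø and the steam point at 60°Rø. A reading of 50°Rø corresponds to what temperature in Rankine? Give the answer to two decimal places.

Linear interpolation between the fixed points: C = (50 - 7.5) × 100 / (60 - 7.5) = 80.9524°C.
Then 80.9524 × 1.8 + 491.67 = 637.38°R.

637.38°R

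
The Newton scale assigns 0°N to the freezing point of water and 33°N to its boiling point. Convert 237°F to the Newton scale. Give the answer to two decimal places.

37.58°N

First in Celsius: (237 - 32) × 5/9 = 113.8889°C.
Linearly onto the Newton scale: 0 + (113.8889 / 100) × (33 - 0) = 37.58°N.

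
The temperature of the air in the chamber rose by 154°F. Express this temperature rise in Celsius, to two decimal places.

An interval of 1°F corresponds to 5/9°C.
154 × 5/9 = 85.56.

85.56°C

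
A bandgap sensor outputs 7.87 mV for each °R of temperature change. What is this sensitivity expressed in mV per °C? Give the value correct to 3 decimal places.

The quantity depends on a temperature interval, so only the ratio of degree sizes applies; the offset between the scales is irrelevant.
A change of 1°C is a change of 1.8°R, so per °C the value is 7.87 × 1.8 = 14.166.

14.166 mV per °C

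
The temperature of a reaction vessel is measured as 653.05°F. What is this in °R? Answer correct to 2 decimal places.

In Celsius: (653.05 - 32) × 5/9 = 345.0278°C.
In Rankine: 345.0278 × 1.8 + 491.67 = 1112.72°R.

1112.72°R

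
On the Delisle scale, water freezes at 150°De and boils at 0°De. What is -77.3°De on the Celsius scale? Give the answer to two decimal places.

151.53°C

Linear interpolation between the fixed points: C = (-77.3 - 150) × 100 / (0 - 150) = 151.5333°C.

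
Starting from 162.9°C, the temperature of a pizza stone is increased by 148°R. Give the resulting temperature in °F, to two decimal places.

The 148°R change is an interval, so only the factor 5/9 applies: +148 × 5/9 = +82.2222°C.
Final Celsius temperature: 162.9000 + 82.2222 = 245.1222°C.
In Fahrenheit: 245.1222 × 1.8 + 32 = 473.22°F.

473.22°F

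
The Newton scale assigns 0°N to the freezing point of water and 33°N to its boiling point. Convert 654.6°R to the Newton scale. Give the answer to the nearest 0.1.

First in Celsius: (654.6 - 491.67) × 5/9 = 90.5167°C.
Linearly onto the Newton scale: 0 + (90.5167 / 100) × (33 - 0) = 29.9°N.

29.9°N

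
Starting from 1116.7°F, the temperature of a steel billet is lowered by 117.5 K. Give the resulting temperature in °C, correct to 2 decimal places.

485.11°C

Initial temperature in Celsius: (1116.7 - 32) × 5/9 = 602.6111°C.
The 117.5 K change is an interval; Kelvin and Celsius degrees are the same size, so ΔC = -117.5°C.
Final Celsius temperature: 602.6111 - 117.5000 = 485.1111°C.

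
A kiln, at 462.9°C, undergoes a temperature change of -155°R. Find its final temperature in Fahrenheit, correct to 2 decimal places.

The 155°R change is an interval, so only the factor 5/9 applies: -155 × 5/9 = -86.1111°C.
Final Celsius temperature: 462.9000 - 86.1111 = 376.7889°C.
In Fahrenheit: 376.7889 × 1.8 + 32 = 710.22°F.

710.22°F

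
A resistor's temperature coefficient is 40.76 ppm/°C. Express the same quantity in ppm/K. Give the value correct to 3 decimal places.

Since only a temperature interval is involved, the additive offset between the scales drops out.
A change of 1 K is a change of 1°C, so per K the value is 40.76 × 1 = 40.760.

40.760 ppm/K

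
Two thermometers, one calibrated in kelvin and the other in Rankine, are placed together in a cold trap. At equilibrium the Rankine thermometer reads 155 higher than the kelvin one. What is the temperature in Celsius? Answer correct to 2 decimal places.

-79.40°C

Let x be the kelvin reading; then the Rankine reading is 1.8·x.
(1.8·x) - x = 155  ⇒  (0.8)·x = 155  ⇒  x = 193.7500 K.
In Celsius: 193.75 - 273.15 = -79.40°C.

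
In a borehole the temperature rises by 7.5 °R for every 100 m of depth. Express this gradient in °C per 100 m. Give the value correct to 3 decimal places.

4.167 °C/100 m

The quantity depends on a temperature interval, so only the ratio of degree sizes applies; the offset between the scales is irrelevant.
A change of 1°R is a change of 5/9°C, so 7.5 × 5/9 = 4.167.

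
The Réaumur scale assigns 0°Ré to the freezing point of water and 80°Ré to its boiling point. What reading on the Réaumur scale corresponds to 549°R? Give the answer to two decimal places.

First in Celsius: (549 - 491.67) × 5/9 = 31.8500°C.
Linearly onto the Réaumur scale: 0 + (31.8500 / 100) × (80 - 0) = 25.48°Ré.

25.48°Ré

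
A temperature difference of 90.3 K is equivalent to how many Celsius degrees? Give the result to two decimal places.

Kelvin and Celsius degrees are the same size, so the interval is unchanged: 90.30.

90.30°C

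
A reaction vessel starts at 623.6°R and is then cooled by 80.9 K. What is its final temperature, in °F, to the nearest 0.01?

18.31°F

Initial temperature in Celsius: (623.6 - 491.67) × 5/9 = 73.2944°C.
The 80.9 K change is an interval; Kelvin and Celsius degrees are the same size, so ΔC = -80.9°C.
Final Celsius temperature: 73.2944 - 80.9000 = -7.6056°C.
In Fahrenheit: -7.6056 × 1.8 + 32 = 18.31°F.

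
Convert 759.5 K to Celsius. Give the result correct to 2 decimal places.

486.35°C

In Celsius: 759.5 - 273.15 = 486.3500°C.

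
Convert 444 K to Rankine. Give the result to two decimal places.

In Celsius: 444 - 273.15 = 170.8500°C.
In Rankine: 170.8500 × 1.8 + 491.67 = 799.20°R.

799.20°R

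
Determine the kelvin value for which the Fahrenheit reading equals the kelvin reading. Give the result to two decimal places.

Let K be the kelvin reading. The Fahrenheit reading is F = 1.8·K - 459.67.
Set F = K: 1.8·K - 459.67 = K.
(0.8)·K = 459.67  ⇒  K = 574.59.

574.59 K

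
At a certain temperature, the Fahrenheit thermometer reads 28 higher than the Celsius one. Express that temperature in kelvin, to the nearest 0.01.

Let x be the Celsius reading; then the Fahrenheit reading is 1.8·x + 32.
(1.8·x + 32) - x = 28  ⇒  (0.8)·x = -4  ⇒  x = -5.0000°C.
In kelvin: -5.0000 + 273.15 = 268.15 K.

268.15 K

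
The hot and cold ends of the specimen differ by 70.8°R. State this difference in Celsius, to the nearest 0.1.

For a temperature interval the offset drops out; only the factor 5/9 applies.
70.8 × 5/9 = 39.3.

39.3°C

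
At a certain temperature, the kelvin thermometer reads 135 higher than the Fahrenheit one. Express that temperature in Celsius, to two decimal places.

Let x be the Fahrenheit reading; then the kelvin reading is 5/9·x + 255.372.
(5/9·x + 255.372) - x = 135  ⇒  (-4/9)·x = -120.372  ⇒  x = 270.8375°F.
In Celsius: (270.8375 - 32) × 5/9 = 132.69°C.

132.69°C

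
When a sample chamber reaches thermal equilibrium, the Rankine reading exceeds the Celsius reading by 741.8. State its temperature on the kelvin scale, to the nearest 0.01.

585.81 K

Let x be the Celsius reading; then the Rankine reading is 1.8·x + 491.67.
(1.8·x + 491.67) - x = 741.8  ⇒  (0.8)·x = 250.13  ⇒  x = 312.6625°C.
In kelvin: 312.6625 + 273.15 = 585.81 K.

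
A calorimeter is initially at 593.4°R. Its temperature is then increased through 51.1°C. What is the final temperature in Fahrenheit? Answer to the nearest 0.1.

Initial temperature in Celsius: (593.4 - 491.67) × 5/9 = 56.5167°C.
Final Celsius temperature: 56.5167 + 51.1000 = 107.6167°C.
In Fahrenheit: 107.6167 × 1.8 + 32 = 225.7°F.

225.7°F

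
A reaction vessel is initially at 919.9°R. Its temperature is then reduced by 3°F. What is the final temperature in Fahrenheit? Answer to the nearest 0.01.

Initial temperature in Celsius: (919.9 - 491.67) × 5/9 = 237.9056°C.
The 3°F change is an interval, so only the factor 5/9 applies: -3 × 5/9 = -1.6667°C.
Final Celsius temperature: 237.9056 - 1.6667 = 236.2389°C.
In Fahrenheit: 236.2389 × 1.8 + 32 = 457.23°F.

457.23°F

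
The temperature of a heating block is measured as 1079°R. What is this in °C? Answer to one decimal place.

326.3°C

In Celsius: (1079 - 491.67) × 5/9 = 326.2944°C.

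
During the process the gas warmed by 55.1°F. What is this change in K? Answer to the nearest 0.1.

Only the scale ratio 5/9 matters for a change in temperature.
55.1 × 5/9 = 30.6.

30.6 K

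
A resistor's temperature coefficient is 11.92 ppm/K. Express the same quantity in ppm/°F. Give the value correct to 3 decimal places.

Since only a temperature interval is involved, the additive offset between the scales drops out.
A change of 1°F is a change of 5/9 K, so per °F the value is 11.92 × 5/9 = 6.622.

6.622 ppm/°F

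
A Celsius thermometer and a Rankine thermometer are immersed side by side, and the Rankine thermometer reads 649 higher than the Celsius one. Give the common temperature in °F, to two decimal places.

385.99°F

Let x be the Celsius reading; then the Rankine reading is 1.8·x + 491.67.
(1.8·x + 491.67) - x = 649  ⇒  (0.8)·x = 157.33  ⇒  x = 196.6625°C.
In Fahrenheit: 196.6625 × 1.8 + 32 = 385.99°F.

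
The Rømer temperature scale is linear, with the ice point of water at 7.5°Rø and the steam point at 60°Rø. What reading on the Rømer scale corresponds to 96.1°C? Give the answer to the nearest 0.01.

Linearly onto the Rømer scale: 7.5 + (96.1000 / 100) × (60 - 7.5) = 57.95°Rø.

57.95°Rø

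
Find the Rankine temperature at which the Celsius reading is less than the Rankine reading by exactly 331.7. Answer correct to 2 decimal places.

131.74°R

Let R be the Rankine reading. The Celsius reading is C = 5/9·R - 273.15.
Require C - R = -331.7: (-4/9)·R - 273.15 = -331.7.
R = (-331.7 + 273.15) / (-4/9) = 131.74.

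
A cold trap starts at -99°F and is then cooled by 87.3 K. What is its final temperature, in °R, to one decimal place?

Initial temperature in Celsius: (-99 - 32) × 5/9 = -72.7778°C.
The 87.3 K change is an interval; Kelvin and Celsius degrees are the same size, so ΔC = -87.3°C.
Final Celsius temperature: -72.7778 - 87.3000 = -160.0778°C.
In Rankine: -160.0778 × 1.8 + 491.67 = 203.5°R.

203.5°R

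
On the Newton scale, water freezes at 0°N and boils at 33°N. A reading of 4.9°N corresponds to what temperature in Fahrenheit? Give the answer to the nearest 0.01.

58.73°F

Linear interpolation between the fixed points: C = (4.9 - 0) × 100 / (33 - 0) = 14.8485°C.
Then 14.8485 × 1.8 + 32 = 58.73°F.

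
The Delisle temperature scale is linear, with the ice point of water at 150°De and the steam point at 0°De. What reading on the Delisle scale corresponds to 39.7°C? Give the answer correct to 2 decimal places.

90.45°De

Linearly onto the Delisle scale: 150 + (39.7000 / 100) × (0 - 150) = 90.45°De.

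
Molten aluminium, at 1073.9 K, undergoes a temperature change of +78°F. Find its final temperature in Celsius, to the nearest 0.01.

844.08°C

Initial temperature in Celsius: 1073.9 - 273.15 = 800.7500°C.
The 78°F change is an interval, so only the factor 5/9 applies: +78 × 5/9 = +43.3333°C.
Final Celsius temperature: 800.7500 + 43.3333 = 844.0833°C.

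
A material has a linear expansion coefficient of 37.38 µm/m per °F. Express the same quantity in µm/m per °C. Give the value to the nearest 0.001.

The quantity depends on a temperature interval, so only the ratio of degree sizes applies; the offset between the scales is irrelevant.
A change of 1°C is a change of 1.8°F, so per °C the value is 37.38 × 1.8 = 67.284.

67.284 µm/m per °C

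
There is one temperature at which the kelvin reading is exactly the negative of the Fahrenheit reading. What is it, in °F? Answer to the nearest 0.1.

Let F be the Fahrenheit reading. The kelvin reading is K = 5/9·F + 255.372.
Require K = -1·F: 5/9·F + 255.372 = -1·F.
(14/9)·F = -255.372  ⇒  F = -164.2.

-164.2°F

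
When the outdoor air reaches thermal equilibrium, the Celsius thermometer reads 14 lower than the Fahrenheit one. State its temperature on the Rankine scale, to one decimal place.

451.2°R

Let x be the Fahrenheit reading; then the Celsius reading is 5/9·x - 17.7778.
(5/9·x - 17.7778) - x = -14  ⇒  (-4/9)·x = 34/9  ⇒  x = -8.5000°F.
In Celsius: (-8.5 - 32) × 5/9 = -22.5000°C.
In Rankine: -22.5000 × 1.8 + 491.67 = 451.2°R.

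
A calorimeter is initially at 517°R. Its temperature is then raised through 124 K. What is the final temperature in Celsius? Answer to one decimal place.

Initial temperature in Celsius: (517 - 491.67) × 5/9 = 14.0722°C.
The 124 K change is an interval; Kelvin and Celsius degrees are the same size, so ΔC = +124°C.
Final Celsius temperature: 14.0722 + 124.0000 = 138.0722°C.

138.1°C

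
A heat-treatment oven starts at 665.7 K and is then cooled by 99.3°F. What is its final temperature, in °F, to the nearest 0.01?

Initial temperature in Celsius: 665.7 - 273.15 = 392.5500°C.
The 99.3°F change is an interval, so only the factor 5/9 applies: -99.3 × 5/9 = -55.1667°C.
Final Celsius temperature: 392.5500 - 55.1667 = 337.3833°C.
In Fahrenheit: 337.3833 × 1.8 + 32 = 639.29°F.

639.29°F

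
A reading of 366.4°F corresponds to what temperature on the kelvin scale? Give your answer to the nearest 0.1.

458.9 K

In Celsius: (366.4 - 32) × 5/9 = 185.7778°C.
In kelvin: 185.7778 + 273.15 = 458.9 K.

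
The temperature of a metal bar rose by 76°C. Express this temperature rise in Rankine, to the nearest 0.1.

136.8°R

Only the scale ratio 1.8 matters for a change in temperature.
76 × 1.8 = 136.8.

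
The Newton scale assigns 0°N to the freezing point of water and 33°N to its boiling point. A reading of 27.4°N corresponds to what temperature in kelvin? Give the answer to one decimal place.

356.2 K

Linear interpolation between the fixed points: C = (27.4 - 0) × 100 / (33 - 0) = 83.0303°C.
Then 83.0303 + 273.15 = 356.2 K.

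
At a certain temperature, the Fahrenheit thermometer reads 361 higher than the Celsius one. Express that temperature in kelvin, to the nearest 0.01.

684.40 K

Let x be the Celsius reading; then the Fahrenheit reading is 1.8·x + 32.
(1.8·x + 32) - x = 361  ⇒  (0.8)·x = 329  ⇒  x = 411.2500°C.
In kelvin: 411.2500 + 273.15 = 684.40 K.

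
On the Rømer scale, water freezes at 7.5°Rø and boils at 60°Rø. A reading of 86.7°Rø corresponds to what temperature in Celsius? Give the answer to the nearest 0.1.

Linear interpolation between the fixed points: C = (86.7 - 7.5) × 100 / (60 - 7.5) = 150.8571°C.

150.9°C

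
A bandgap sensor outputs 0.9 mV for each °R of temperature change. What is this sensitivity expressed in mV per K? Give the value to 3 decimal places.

Since only a temperature interval is involved, the additive offset between the scales drops out.
A change of 1 K is a change of 1.8°R, so per K the value is 0.9 × 1.8 = 1.620.

1.620 mV per K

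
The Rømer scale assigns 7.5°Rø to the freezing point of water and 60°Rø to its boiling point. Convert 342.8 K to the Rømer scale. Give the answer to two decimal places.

44.07°Rø

First in Celsius: 342.8 - 273.15 = 69.6500°C.
Linearly onto the Rømer scale: 7.5 + (69.6500 / 100) × (60 - 7.5) = 44.07°Rø.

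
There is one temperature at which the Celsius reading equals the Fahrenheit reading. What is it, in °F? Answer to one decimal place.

-40.0°F

Let F be the Fahrenheit reading. The Celsius reading is C = 5/9·F - 17.7778.
Set C = F: 5/9·F - 17.7778 = F.
(-4/9)·F = 17.7778  ⇒  F = -40.0.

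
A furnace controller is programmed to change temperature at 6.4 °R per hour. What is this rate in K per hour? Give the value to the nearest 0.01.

Since only a temperature interval is involved, the additive offset between the scales drops out.
A change of 1°R is a change of 5/9 K, so 6.4 × 5/9 = 3.56.

3.56 K/hour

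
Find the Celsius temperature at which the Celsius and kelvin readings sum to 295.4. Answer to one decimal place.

11.1°C

Let C be the Celsius reading. The kelvin reading is K = 1·C + 273.15.
Require C + K = 295.4: (2)·C + 273.15 = 295.4.
C = (295.4 - 273.15) / (2) = 11.1.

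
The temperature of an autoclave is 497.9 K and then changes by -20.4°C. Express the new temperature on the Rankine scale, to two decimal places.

Initial temperature in Celsius: 497.9 - 273.15 = 224.7500°C.
Final Celsius temperature: 224.7500 - 20.4000 = 204.3500°C.
In Rankine: 204.3500 × 1.8 + 491.67 = 859.50°R.

859.50°R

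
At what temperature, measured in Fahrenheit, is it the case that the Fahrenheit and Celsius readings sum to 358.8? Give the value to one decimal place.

242.1°F

Let F be the Fahrenheit reading. The Celsius reading is C = 5/9·F - 17.7778.
Require F + C = 358.8: (14/9)·F - 17.7778 = 358.8.
F = (358.8 + 17.7778) / (14/9) = 242.1.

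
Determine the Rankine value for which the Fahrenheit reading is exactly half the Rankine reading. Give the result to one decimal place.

919.3°R

Let R be the Rankine reading. The Fahrenheit reading is F = 1·R - 459.67.
Require F = 0.5·R: 1·R - 459.67 = 0.5·R.
(0.5)·R = 459.67  ⇒  R = 919.3.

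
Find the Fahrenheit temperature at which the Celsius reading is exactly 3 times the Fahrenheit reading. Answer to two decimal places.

Let F be the Fahrenheit reading. The Celsius reading is C = 5/9·F - 17.7778.
Require C = 3·F: 5/9·F - 17.7778 = 3·F.
(-22/9)·F = 17.7778  ⇒  F = -7.27.

-7.27°F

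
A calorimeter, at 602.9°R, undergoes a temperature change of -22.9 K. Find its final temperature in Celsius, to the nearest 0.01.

38.89°C

Initial temperature in Celsius: (602.9 - 491.67) × 5/9 = 61.7944°C.
The 22.9 K change is an interval; Kelvin and Celsius degrees are the same size, so ΔC = -22.9°C.
Final Celsius temperature: 61.7944 - 22.9000 = 38.8944°C.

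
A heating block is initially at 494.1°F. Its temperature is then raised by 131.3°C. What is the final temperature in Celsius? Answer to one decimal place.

Initial temperature in Celsius: (494.1 - 32) × 5/9 = 256.7222°C.
Final Celsius temperature: 256.7222 + 131.3000 = 388.0222°C.

388.0°C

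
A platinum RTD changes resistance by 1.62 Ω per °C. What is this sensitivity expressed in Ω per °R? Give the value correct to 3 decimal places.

0.900 Ω per °R

The quantity depends on a temperature interval, so only the ratio of degree sizes applies; the offset between the scales is irrelevant.
A change of 1°R is a change of 5/9°C, so per °R the value is 1.62 × 5/9 = 0.900.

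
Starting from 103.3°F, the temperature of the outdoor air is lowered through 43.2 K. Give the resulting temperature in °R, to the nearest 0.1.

Initial temperature in Celsius: (103.3 - 32) × 5/9 = 39.6111°C.
The 43.2 K change is an interval; Kelvin and Celsius degrees are the same size, so ΔC = -43.2°C.
Final Celsius temperature: 39.6111 - 43.2000 = -3.5889°C.
In Rankine: -3.5889 × 1.8 + 491.67 = 485.2°R.

485.2°R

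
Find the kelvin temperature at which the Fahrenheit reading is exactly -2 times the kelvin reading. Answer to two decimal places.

Let K be the kelvin reading. The Fahrenheit reading is F = 1.8·K - 459.67.
Require F = -2·K: 1.8·K - 459.67 = -2·K.
(3.8)·K = 459.67  ⇒  K = 120.97.

120.97 K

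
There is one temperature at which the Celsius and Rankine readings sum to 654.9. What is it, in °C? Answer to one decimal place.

Let C be the Celsius reading. The Rankine reading is R = 1.8·C + 491.67.
Require C + R = 654.9: (2.8)·C + 491.67 = 654.9.
C = (654.9 - 491.67) / (2.8) = 58.3.

58.3°C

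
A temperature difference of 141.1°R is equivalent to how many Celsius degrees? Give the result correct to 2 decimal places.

For a temperature interval the offset drops out; only the factor 5/9 applies.
141.1 × 5/9 = 78.39.

78.39°C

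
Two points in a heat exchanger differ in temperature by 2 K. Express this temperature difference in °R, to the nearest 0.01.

3.60°R

An interval of 1 K corresponds to 1.8°R.
2 × 1.8 = 3.60.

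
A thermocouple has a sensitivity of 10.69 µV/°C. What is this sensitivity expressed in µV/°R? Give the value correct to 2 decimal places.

Since only a temperature interval is involved, the additive offset between the scales drops out.
A change of 1°R is a change of 5/9°C, so per °R the value is 10.69 × 5/9 = 5.94.

5.94 µV/°R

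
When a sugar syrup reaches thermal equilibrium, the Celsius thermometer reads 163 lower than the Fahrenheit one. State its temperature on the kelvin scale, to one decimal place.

Let x be the Fahrenheit reading; then the Celsius reading is 5/9·x - 17.7778.
(5/9·x - 17.7778) - x = -163  ⇒  (-4/9)·x = -145.222  ⇒  x = 326.7500°F.
In Celsius: (326.75 - 32) × 5/9 = 163.7500°C.
In kelvin: 163.7500 + 273.15 = 436.9 K.

436.9 K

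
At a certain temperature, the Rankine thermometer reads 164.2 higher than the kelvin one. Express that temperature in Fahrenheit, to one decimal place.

Let x be the kelvin reading; then the Rankine reading is 1.8·x.
(1.8·x) - x = 164.2  ⇒  (0.8)·x = 164.2  ⇒  x = 205.2500 K.
In Celsius: 205.25 - 273.15 = -67.9000°C.
In Fahrenheit: -67.9000 × 1.8 + 32 = -90.2°F.

-90.2°F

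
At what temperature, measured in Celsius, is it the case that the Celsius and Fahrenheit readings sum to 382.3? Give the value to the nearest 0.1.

Let C be the Celsius reading. The Fahrenheit reading is F = 1.8·C + 32.
Require C + F = 382.3: (2.8)·C + 32 = 382.3.
C = (382.3 - 32) / (2.8) = 125.1.

125.1°C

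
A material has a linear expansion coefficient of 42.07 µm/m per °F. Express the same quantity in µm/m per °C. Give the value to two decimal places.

75.73 µm/m per °C

Since only a temperature interval is involved, the additive offset between the scales drops out.
A change of 1°C is a change of 1.8°F, so per °C the value is 42.07 × 1.8 = 75.73.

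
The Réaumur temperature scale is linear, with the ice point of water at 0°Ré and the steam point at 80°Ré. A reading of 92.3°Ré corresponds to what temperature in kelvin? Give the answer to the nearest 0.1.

388.5 K

Linear interpolation between the fixed points: C = (92.3 - 0) × 100 / (80 - 0) = 115.3750°C.
Then 115.3750 + 273.15 = 388.5 K.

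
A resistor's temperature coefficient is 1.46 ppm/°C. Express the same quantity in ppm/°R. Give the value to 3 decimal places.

Since only a temperature interval is involved, the additive offset between the scales drops out.
A change of 1°R is a change of 5/9°C, so per °R the value is 1.46 × 5/9 = 0.811.

0.811 ppm/°R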